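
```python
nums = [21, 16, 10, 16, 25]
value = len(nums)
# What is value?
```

Trace:
`nums = [21, 16, 10, 16, 25]` → nums = [21, 16, 10, 16, 25]
`value = len(nums)` → value = 5
So value = 5

Answer: 5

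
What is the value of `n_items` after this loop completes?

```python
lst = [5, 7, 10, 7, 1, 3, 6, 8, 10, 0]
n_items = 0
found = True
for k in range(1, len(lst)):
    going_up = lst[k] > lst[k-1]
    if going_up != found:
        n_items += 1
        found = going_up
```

Count direction changes in [5, 7, 10, 7, 1, 3, 6, 8, 10, 0]
`n_items` takes the values: 0 → 1 → 2 → 3

Answer: 3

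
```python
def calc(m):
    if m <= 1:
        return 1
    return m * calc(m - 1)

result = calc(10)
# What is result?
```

calc(10) = 10 * 9 * 8 * 7 * 6 * 5 * 4 * 3 * 2 * 1 = 3628800

Answer: 3628800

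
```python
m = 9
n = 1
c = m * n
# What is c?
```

Trace:
`m = 9` → m = 9
`n = 1` → n = 1
`c = m * n` → c = 9
So c = 9

Answer: 9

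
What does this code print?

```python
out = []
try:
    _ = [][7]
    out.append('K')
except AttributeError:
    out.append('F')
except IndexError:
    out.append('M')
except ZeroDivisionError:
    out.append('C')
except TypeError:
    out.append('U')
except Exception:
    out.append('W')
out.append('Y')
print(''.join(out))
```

Execution trace: 'M' (except IndexError) → 'Y' (after the try/except). Output: MY

Answer: MY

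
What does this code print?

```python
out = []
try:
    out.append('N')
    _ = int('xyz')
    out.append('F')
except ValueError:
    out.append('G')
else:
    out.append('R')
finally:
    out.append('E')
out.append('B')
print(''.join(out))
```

Execution trace: 'N' (try body) → 'G' (except ValueError) → 'E' (finally) → 'B' (after the try/except). Output: NGEB

Answer: NGEB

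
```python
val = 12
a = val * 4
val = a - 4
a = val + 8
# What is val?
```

Trace:
`val = 12` → val = 12
`a = val * 4` → a = 48
`val = a - 4` → val = 44
`a = val + 8` → a = 52
So val = 44

Answer: 44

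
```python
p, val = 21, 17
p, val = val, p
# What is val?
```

Trace:
`p, val = 21, 17` → p = 21; val = 17
`p, val = val, p` → p = 17; val = 21
So val = 21

Answer: 21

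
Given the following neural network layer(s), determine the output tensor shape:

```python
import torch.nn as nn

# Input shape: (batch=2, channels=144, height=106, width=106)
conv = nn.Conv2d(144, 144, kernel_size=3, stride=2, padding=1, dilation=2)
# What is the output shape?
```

Input: (2, 144, 106, 106) -> Output: (2, 144, 52, 52)

Answer: (2, 144, 52, 52)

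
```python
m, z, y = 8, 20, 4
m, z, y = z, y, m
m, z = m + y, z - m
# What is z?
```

Trace:
`m, z, y = 8, 20, 4` → m = 8; z = 20; y = 4
`m, z, y = z, y, m` → m = 20; z = 4; y = 8
`m, z = m + y, z - m` → m = 28; z = -16
So z = -16

Answer: -16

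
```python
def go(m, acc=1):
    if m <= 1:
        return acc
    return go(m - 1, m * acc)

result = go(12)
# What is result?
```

Accumulator trace (n, acc): (12, 1) -> (11, 12) -> (10, 132) -> (9, 1320) -> (8, 11880) -> (7, 95040) -> (6, 665280) -> (5, 3991680) -> (4, 19958400) -> (3, 79833600) -> (2, 239500800) -> (1, 479001600) -> return 479001600

Answer: 479001600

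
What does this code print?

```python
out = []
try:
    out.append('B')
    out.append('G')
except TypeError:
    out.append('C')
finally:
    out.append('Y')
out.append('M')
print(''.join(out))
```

Execution trace: 'B' (try body) → 'G' (try body, no exception) → 'Y' (finally) → 'M' (after the try/except). Output: BGYM

Answer: BGYM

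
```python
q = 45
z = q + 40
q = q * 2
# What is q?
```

Trace:
`q = 45` → q = 45
`z = q + 40` → z = 85
`q = q * 2` → q = 90
So q = 90

Answer: 90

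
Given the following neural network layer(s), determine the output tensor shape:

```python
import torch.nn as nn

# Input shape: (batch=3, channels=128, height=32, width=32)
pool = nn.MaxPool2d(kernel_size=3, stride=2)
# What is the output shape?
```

Input: (3, 128, 32, 32) -> Output: (3, 128, 15, 15)

Answer: (3, 128, 15, 15)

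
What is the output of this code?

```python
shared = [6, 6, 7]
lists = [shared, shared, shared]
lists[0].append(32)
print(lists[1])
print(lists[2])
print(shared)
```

Key concept: list of same reference.
Step by step:
`shared = [6, 6, 7]` → shared = [6, 6, 7]
`lists = [shared, shared, shared]` → lists = [[6, 6, 7], [6, 6, 7], [6, 6, 7]]
`lists[0].append(32)` → shared = [6, 6, 7, 32]; lists = [[6, 6, 7, 32], [6, 6, 7, 32], [6, 6, 7, 32]]
`print(lists[1])` → prints [6, 6, 7, 32]
`print(lists[2])` → prints [6, 6, 7, 32]
`print(shared)` → prints [6, 6, 7, 32]

Answer:
[6, 6, 7, 32]
[6, 6, 7, 32]
[6, 6, 7, 32]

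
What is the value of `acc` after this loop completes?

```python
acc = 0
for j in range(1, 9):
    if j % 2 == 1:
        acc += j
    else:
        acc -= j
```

Add odd, subtract even
`acc` takes the values: 0 → 1 → -1 → 2 → -2 → 3 → -3 → 4 → -4

Answer: -4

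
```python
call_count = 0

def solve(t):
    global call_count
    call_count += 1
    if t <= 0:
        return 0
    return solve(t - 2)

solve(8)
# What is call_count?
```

Linear recursion stepping by 2: 5 calls from t=8 down to ≤0.

Answer: 5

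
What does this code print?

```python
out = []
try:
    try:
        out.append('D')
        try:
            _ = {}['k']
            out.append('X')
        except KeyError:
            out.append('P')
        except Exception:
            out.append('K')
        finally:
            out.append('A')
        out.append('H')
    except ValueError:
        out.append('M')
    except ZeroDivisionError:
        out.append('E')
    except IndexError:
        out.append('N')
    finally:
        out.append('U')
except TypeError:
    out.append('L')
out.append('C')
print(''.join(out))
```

Execution trace: 'D' (try body) → 'P' (inner except KeyError) → 'A' (inner finally) → 'H' (try body, no exception) → 'U' (finally) → 'C' (after the try/except). Output: DPAHUC

Answer: DPAHUC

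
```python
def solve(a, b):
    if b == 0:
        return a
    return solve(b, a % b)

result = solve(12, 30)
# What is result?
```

solve(12, 30) -> solve(30, 12) -> solve(12, 6) -> solve(6, 0) -> 6

Answer: 6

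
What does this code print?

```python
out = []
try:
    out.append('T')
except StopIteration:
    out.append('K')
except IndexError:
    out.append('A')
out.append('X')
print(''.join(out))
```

Execution trace: 'T' (try body, no exception) → 'X' (after the try/except). Output: TX

Answer: TX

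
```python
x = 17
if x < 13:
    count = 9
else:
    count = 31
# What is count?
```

Trace:
`x = 17` → x = 17
`if x < 13: ...` → x < 13 is False, take else branch → count = 31
So count = 31

Answer: 31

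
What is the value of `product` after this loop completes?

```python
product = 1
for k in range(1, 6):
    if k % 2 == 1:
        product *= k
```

Product of odd numbers 1 to 5
`product` takes the values: 1 → 3 → 15

Answer: 15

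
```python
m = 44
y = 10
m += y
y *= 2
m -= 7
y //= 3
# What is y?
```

Trace:
`m = 44` → m = 44
`y = 10` → y = 10
`m += y` → m = 54
`y *= 2` → y = 20
`m -= 7` → m = 47
`y //= 3` → y = 6
So y = 6

Answer: 6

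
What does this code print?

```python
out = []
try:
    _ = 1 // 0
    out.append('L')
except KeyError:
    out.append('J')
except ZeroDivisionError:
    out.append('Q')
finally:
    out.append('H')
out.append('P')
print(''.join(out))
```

Execution trace: 'Q' (except ZeroDivisionError) → 'H' (finally) → 'P' (after the try/except). Output: QHP

Answer: QHP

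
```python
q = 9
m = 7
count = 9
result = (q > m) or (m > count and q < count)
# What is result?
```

Trace:
`q = 9` → q = 9
`m = 7` → m = 7
`count = 9` → count = 9
`result = (q > m) or (m > count and q < count)` → result = True
So result = True

Answer: True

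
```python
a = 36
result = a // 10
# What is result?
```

Trace:
`a = 36` → a = 36
`result = a // 10` → result = 3
So result = 3

Answer: 3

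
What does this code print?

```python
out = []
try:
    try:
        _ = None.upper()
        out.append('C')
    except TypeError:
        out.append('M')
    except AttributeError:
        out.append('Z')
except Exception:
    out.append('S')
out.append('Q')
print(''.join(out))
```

Execution trace: 'Z' (inner except AttributeError) → 'Q' (after the try/except). Output: ZQ

Answer: ZQ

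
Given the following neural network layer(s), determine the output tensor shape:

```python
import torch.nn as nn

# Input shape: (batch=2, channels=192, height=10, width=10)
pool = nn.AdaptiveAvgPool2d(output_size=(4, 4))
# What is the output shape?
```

Input: (2, 192, 10, 10) -> Output: (2, 192, 4, 4)

Answer: (2, 192, 4, 4)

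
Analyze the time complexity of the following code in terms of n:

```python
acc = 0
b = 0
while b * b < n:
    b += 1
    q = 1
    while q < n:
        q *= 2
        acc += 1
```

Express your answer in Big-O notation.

Each loop level contributes: √n × log n. Multiplying the contributions gives O(√n log n).

Answer: O(√n log n)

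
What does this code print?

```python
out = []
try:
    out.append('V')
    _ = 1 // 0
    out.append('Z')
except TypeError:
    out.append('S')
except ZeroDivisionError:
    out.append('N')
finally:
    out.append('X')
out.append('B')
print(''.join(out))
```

Execution trace: 'V' (try body) → 'N' (except ZeroDivisionError) → 'X' (finally) → 'B' (after the try/except). Output: VNXB

Answer: VNXB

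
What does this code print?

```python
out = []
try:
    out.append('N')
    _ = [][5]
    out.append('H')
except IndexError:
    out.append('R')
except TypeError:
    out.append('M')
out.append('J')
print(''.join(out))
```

Execution trace: 'N' (try body) → 'R' (except IndexError) → 'J' (after the try/except). Output: NRJ

Answer: NRJ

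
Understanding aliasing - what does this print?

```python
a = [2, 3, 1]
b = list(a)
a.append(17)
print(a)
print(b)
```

Key concept: list() constructor creates copy.
Step by step:
`a = [2, 3, 1]` → a = [2, 3, 1]
`b = list(a)` → b = [2, 3, 1]
`a.append(17)` → a = [2, 3, 1, 17]
`print(a)` → prints [2, 3, 1, 17]
`print(b)` → prints [2, 3, 1]

Answer:
[2, 3, 1, 17]
[2, 3, 1]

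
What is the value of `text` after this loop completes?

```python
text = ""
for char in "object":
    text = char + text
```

Reverse 'object'
`text` takes the values: "" → "o" → "bo" → "jbo" → "ejbo" → "cejbo" → "tcejbo"

Answer: "tcejbo"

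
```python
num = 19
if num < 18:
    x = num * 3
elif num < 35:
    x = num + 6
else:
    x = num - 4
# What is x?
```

Trace:
`num = 19` → num = 19
`if num < 18: ...` → num < 18 is False, num < 35 is True → x = 25
So x = 25

Answer: 25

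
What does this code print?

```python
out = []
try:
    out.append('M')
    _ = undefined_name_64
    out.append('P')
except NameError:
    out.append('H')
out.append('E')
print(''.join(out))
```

Execution trace: 'M' (try body) → 'H' (except NameError) → 'E' (after the try/except). Output: MHE

Answer: MHE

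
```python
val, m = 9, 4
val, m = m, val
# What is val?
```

Trace:
`val, m = 9, 4` → val = 9; m = 4
`val, m = m, val` → val = 4; m = 9
So val = 4

Answer: 4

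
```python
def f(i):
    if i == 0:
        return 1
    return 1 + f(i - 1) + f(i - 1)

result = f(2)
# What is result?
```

f(i) = 1 + 2·f(i-1), f(0)=1. Closed form: (1+1)·2^2 - 1 = 7.

Answer: 7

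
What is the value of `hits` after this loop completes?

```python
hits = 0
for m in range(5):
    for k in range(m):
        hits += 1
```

Triangle number: 0+1+2+...+4
`hits` takes the values: 0 → 1 → 2 → 3 → 4 → 5 → 6 → 7 → 8 → 9 → 10

Answer: 10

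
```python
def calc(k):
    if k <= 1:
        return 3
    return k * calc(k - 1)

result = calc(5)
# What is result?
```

calc(5) = 5 * 4 * 3 * 2 * 3 = 360

Answer: 360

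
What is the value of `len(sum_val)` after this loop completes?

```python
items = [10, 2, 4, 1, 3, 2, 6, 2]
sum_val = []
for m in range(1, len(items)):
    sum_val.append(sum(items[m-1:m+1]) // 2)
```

Number of 2-element averages
`sum_val` takes the values: [] → [6] → [6, 3] → [6, 3, 2] → [6, 3, 2, 2] → [6, 3, 2, 2, 2] → [6, 3, 2, 2, 2, 4] → [6, 3, 2, 2, 2, 4, 4]
So `len(sum_val)` = 7

Answer: 7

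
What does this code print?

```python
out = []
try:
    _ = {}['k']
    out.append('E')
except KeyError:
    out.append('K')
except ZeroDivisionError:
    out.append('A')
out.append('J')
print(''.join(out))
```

Execution trace: 'K' (except KeyError) → 'J' (after the try/except). Output: KJ

Answer: KJ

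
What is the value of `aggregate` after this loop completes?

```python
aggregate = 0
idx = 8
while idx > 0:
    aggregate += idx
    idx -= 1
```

Sum 8 down to 1
`aggregate` takes the values: 0 → 8 → 15 → 21 → 26 → 30 → 33 → 35 → 36

Answer: 36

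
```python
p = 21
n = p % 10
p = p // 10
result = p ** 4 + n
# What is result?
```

Trace:
`p = 21` → p = 21
`n = p % 10` → n = 1
`p = p // 10` → p = 2
`result = p ** 4 + n` → result = 17
So result = 17

Answer: 17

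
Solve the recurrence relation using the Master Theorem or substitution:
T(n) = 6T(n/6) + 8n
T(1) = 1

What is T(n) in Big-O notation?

By Master Theorem: a=6, b=6, f(n)=8n. Since log_6(6) = 1 and f(n) = Θ(n^1), Case 2 applies. T(n) = O(n log n).

Answer: O(n log n)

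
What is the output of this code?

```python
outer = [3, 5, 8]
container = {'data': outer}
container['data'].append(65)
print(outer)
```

Key concept: dict holds reference to list.
Step by step:
`outer = [3, 5, 8]` → outer = [3, 5, 8]
`container = {'data': outer}` → container = {'data': [3, 5, 8]}
`container['data'].append(65)` → outer = [3, 5, 8, 65]; container = {'data': [3, 5, 8, 65]}
`print(outer)` → prints [3, 5, 8, 65]

Answer: [3, 5, 8, 65]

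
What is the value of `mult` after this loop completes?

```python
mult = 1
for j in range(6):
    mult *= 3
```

3^6 = 729
`mult` takes the values: 1 → 3 → 9 → 27 → 81 → 243 → 729

Answer: 729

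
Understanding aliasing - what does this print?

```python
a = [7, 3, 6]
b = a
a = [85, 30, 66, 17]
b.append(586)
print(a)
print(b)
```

Key concept: rebinding vs mutation: a is rebound to a new list, b still points at the original.
Step by step:
`a = [7, 3, 6]` → a = [7, 3, 6]
`b = a` → b = [7, 3, 6] (same object as a)
`a = [85, 30, 66, 17]` → a = [85, 30, 66, 17]
`b.append(586)` → b = [7, 3, 6, 586]
`print(a)` → prints [85, 30, 66, 17]
`print(b)` → prints [7, 3, 6, 586]

Answer:
[85, 30, 66, 17]
[7, 3, 6, 586]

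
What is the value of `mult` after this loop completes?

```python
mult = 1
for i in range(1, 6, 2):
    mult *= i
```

Product of 1, 3, 5, ... up to 5
`mult` takes the values: 1 → 3 → 15

Answer: 15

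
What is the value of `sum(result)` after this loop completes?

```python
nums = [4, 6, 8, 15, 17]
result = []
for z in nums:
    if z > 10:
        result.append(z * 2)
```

Sum of doubled values > 10
`result` takes the values: [] → [30] → [30, 34]
So `sum(result)` = 64

Answer: 64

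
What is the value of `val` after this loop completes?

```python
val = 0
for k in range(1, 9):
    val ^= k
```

XOR of 1 to 8
`val` takes the values: 0 → 1 → 3 → 0 → 4 → 1 → 7 → 0 → 8

Answer: 8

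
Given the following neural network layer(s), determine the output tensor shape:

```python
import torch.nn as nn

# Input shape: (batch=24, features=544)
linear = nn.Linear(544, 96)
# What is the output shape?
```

Input: (24, 544) -> Output: (24, 96)

Answer: (24, 96)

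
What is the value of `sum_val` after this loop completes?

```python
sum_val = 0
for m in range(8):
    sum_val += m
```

Sum of 0 to 7 = 28
`sum_val` takes the values: 0 → 1 → 3 → 6 → 10 → 15 → 21 → 28

Answer: 28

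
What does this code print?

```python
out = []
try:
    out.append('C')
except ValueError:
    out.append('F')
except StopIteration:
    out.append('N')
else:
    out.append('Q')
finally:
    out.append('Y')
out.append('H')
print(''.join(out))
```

Execution trace: 'C' (try body, no exception) → 'Q' (else) → 'Y' (finally) → 'H' (after the try/except). Output: CQYH

Answer: CQYH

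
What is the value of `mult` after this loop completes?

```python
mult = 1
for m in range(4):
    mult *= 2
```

2^4 = 16
`mult` takes the values: 1 → 2 → 4 → 8 → 16

Answer: 16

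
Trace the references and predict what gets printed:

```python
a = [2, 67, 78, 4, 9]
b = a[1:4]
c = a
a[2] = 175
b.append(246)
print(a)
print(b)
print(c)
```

Key concept: slice vs alias.
Step by step:
`a = [2, 67, 78, 4, 9]` → a = [2, 67, 78, 4, 9]
`b = a[1:4]` → b = [67, 78, 4]
`c = a` → c = [2, 67, 78, 4, 9] (same object as a)
`a[2] = 175` → a = [2, 67, 175, 4, 9] (same object as c); c = [2, 67, 175, 4, 9] (same object as a)
`b.append(246)` → b = [67, 78, 4, 246]
`print(a)` → prints [2, 67, 175, 4, 9]
`print(b)` → prints [67, 78, 4, 246]
`print(c)` → prints [2, 67, 175, 4, 9]

Answer:
[2, 67, 175, 4, 9]
[67, 78, 4, 246]
[2, 67, 175, 4, 9]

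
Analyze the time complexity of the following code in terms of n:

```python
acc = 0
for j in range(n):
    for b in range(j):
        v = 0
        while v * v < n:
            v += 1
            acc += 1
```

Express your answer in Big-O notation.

Each loop level contributes: n × n × √n. Multiplying the contributions gives O(n^2√n).

Answer: O(n^2√n)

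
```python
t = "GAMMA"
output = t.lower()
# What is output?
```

Trace:
`t = "GAMMA"` → t = 'GAMMA'
`output = t.lower()` → output = 'gamma'
So output = 'gamma'

Answer: 'gamma'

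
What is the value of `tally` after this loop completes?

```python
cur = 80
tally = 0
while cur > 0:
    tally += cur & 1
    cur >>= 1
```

Count set bits in 80 (binary: 0b1010000)
`tally` takes the values: 0 → 1 → 2

Answer: 2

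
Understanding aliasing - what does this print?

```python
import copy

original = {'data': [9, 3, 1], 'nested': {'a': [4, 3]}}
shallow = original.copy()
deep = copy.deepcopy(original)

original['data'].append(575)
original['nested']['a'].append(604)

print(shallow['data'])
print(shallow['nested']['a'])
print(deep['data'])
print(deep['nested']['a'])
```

Key concept: comparing shallow vs deep copy.
Step by step:
`original = {'data': [9, 3, 1], 'nested': {'a': [4, 3]}}` → original = {'data': [9, 3, 1], 'nested': {'a': [4, 3]}}
`shallow = original.copy()` → shallow = {'data': [9, 3, 1], 'nested': {'a': [4, 3]}}
`deep = copy.deepcopy(original)` → deep = {'data': [9, 3, 1], 'nested': {'a': [4, 3]}}
`original['data'].append(575)` → original = {'data': [9, 3, 1, 575], 'nested': {'a': [4, 3]}}; shallow = {'data': [9, 3, 1, 575], 'nested': {'a': [4, 3]}}
`original['nested']['a'].append(604)` → original = {'data': [9, 3, 1, 575], 'nested': {'a': [4, 3, 604]}}; shallow = {'data': [9, 3, 1, 575], 'nested': {'a': [4, 3, 604]}}
`print(shallow['data'])` → prints [9, 3, 1, 575]
`print(shallow['nested']['a'])` → prints [4, 3, 604]
`print(deep['data'])` → prints [9, 3, 1]
`print(deep['nested']['a'])` → prints [4, 3]

Answer:
[9, 3, 1, 575]
[4, 3, 604]
[9, 3, 1]
[4, 3]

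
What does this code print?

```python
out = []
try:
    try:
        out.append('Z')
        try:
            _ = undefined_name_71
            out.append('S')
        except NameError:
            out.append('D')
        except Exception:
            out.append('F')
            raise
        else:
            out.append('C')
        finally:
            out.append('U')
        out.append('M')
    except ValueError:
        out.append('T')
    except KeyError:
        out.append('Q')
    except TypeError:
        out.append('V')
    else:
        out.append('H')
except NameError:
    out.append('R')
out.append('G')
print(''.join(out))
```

Execution trace: 'Z' (try body) → 'D' (inner except NameError) → 'U' (inner finally) → 'M' (try body, no exception) → 'H' (else) → 'G' (after the try/except). Output: ZDUMHG

Answer: ZDUMHG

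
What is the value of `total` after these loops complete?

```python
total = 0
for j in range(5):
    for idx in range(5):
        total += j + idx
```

Sum of all j+idx for j,idx in 5x5
`total` takes the values: 0 → 1 → 3 → 6 → 10 → 11 → 13 → 16 → 20 → 25 → 27 → 30 → 34 → 39 → 45 → 48 → 52 → 57 → 63 → 70 → 74 → 79 → 85 → 92 → 100

Answer: 100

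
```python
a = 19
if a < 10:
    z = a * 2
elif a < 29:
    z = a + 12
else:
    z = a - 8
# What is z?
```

Trace:
`a = 19` → a = 19
`if a < 10: ...` → a < 10 is False, a < 29 is True → z = 31
So z = 31

Answer: 31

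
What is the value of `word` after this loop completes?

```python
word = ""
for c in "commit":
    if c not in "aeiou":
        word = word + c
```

Remove vowels from 'commit'
`word` takes the values: "" → "c" → "cm" → "cmm" → "cmmt"

Answer: "cmmt"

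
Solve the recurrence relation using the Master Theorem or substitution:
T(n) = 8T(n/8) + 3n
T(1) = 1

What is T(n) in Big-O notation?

By Master Theorem: a=8, b=8, f(n)=3n. Since log_8(8) = 1 and f(n) = Θ(n^1), Case 2 applies. T(n) = O(n log n).

Answer: O(n log n)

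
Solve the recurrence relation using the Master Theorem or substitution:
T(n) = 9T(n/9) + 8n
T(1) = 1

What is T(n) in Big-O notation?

By Master Theorem: a=9, b=9, f(n)=8n. Since log_9(9) = 1 and f(n) = Θ(n^1), Case 2 applies. T(n) = O(n log n).

Answer: O(n log n)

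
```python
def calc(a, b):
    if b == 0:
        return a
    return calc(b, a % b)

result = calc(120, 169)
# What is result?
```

calc(120, 169) -> calc(169, 120) -> calc(120, 49) -> calc(49, 22) -> calc(22, 5) -> calc(5, 2) -> calc(2, 1) -> calc(1, 0) -> 1

Answer: 1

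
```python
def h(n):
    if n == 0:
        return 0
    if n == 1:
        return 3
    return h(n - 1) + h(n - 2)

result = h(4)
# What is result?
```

Build up from base cases: h(0)=0, h(1)=3, h(2)=3, h(3)=6, h(4)=9

Answer: 9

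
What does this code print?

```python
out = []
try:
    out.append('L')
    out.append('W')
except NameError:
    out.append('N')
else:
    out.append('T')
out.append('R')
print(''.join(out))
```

Execution trace: 'L' (try body) → 'W' (try body, no exception) → 'T' (else) → 'R' (after the try/except). Output: LWTR

Answer: LWTR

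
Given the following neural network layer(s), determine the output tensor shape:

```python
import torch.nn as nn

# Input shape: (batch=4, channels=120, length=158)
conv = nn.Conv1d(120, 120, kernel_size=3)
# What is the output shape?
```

Input: (4, 120, 158) -> Output: (4, 120, 156)

Answer: (4, 120, 156)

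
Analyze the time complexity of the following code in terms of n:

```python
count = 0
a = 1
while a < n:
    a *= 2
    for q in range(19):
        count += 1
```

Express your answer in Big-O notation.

Each loop level contributes: log n × 1. Multiplying the contributions gives O(log n).

Answer: O(log n)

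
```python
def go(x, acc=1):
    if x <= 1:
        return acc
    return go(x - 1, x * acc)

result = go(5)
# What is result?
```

Accumulator trace (n, acc): (5, 1) -> (4, 5) -> (3, 20) -> (2, 60) -> (1, 120) -> return 120

Answer: 120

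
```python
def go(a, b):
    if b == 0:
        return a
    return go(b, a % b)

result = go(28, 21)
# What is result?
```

go(28, 21) -> go(21, 7) -> go(7, 0) -> 7

Answer: 7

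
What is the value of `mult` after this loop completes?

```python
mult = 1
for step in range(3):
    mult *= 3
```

3^3 = 27
`mult` takes the values: 1 → 3 → 9 → 27

Answer: 27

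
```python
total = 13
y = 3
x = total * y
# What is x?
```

Trace:
`total = 13` → total = 13
`y = 3` → y = 3
`x = total * y` → x = 39
So x = 39

Answer: 39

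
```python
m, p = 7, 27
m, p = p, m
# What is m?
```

Trace:
`m, p = 7, 27` → m = 7; p = 27
`m, p = p, m` → m = 27; p = 7
So m = 27

Answer: 27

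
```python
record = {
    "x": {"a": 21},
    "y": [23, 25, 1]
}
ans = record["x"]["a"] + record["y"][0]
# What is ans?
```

Trace:
`record = { ...` → record = {'x': {'a': 21}, 'y': [23, 25, 1]}
`ans = record["x"]["a"] + record["y"][0]` → ans = 44
So ans = 44

Answer: 44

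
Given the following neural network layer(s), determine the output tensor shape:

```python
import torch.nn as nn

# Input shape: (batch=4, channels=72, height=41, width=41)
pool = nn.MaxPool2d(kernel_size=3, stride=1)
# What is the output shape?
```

Input: (4, 72, 41, 41) -> Output: (4, 72, 39, 39)

Answer: (4, 72, 39, 39)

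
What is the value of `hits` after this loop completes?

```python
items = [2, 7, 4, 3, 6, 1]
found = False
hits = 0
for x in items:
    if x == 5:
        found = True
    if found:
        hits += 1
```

Count elements after first 5 in [2, 7, 4, 3, 6, 1]
`hits` takes the values: 0

Answer: 0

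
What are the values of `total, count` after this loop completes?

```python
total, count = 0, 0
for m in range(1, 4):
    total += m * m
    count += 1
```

Sum of squares and count
`total, count` takes the values: (0, 0) → (1, 0) → (1, 1) → (5, 1) → (5, 2) → (14, 2) → (14, 3)

Answer: 14, 3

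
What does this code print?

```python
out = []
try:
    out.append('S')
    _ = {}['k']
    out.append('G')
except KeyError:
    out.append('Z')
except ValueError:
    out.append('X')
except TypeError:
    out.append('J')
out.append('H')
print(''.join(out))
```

Execution trace: 'S' (try body) → 'Z' (except KeyError) → 'H' (after the try/except). Output: SZH

Answer: SZH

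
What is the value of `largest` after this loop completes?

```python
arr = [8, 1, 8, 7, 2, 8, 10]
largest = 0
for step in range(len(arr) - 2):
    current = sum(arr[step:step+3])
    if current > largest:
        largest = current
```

Max sum of 3-element window in [8, 1, 8, 7, 2, 8, 10]
`largest` takes the values: 0 → 17 → 20

Answer: 20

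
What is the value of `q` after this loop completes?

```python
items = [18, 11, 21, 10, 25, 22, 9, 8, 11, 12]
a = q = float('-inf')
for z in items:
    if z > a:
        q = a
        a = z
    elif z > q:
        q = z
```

Second largest (with repeats) in [18, 11, 21, 10, 25, 22, 9, 8, 11, 12]
`q` takes the values: -inf → 11 → 18 → 21 → 22

Answer: 22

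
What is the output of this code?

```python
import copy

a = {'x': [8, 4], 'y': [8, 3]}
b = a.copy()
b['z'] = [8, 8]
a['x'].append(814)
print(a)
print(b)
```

Key concept: shallow copy of dict with mutable values.
Step by step:
`a = {'x': [8, 4], 'y': [8, 3]}` → a = {'x': [8, 4], 'y': [8, 3]}
`b = a.copy()` → b = {'x': [8, 4], 'y': [8, 3]}
`b['z'] = [8, 8]` → b = {'x': [8, 4], 'y': [8, 3], 'z': [8, 8]}
`a['x'].append(814)` → a = {'x': [8, 4, 814], 'y': [8, 3]}; b = {'x': [8, 4, 814], 'y': [8, 3], 'z': [8, 8]}
`print(a)` → prints {'x': [8, 4, 814], 'y': [8, 3]}
`print(b)` → prints {'x': [8, 4, 814], 'y': [8, 3], 'z': [8, 8]}

Answer:
{'x': [8, 4, 814], 'y': [8, 3]}
{'x': [8, 4, 814], 'y': [8, 3], 'z': [8, 8]}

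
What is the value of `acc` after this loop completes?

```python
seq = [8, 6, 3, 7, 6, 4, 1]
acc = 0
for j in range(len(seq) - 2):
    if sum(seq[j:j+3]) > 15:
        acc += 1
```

Count windows with sum > 15
`acc` takes the values: 0 → 1 → 2 → 3 → 4

Answer: 4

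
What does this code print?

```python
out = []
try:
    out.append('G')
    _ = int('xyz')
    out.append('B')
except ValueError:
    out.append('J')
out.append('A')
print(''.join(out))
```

Execution trace: 'G' (try body) → 'J' (except ValueError) → 'A' (after the try/except). Output: GJA

Answer: GJA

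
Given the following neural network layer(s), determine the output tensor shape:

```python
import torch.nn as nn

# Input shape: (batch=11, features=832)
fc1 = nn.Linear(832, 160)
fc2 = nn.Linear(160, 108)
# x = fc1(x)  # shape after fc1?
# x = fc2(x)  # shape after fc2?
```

Input: (11, 832) -> after fc1: (11, 160) -> Output: (11, 108)

Answer: (11, 108)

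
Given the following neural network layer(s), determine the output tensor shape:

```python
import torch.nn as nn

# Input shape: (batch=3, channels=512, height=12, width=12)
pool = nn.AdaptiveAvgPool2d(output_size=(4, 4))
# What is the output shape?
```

Input: (3, 512, 12, 12) -> Output: (3, 512, 4, 4)

Answer: (3, 512, 4, 4)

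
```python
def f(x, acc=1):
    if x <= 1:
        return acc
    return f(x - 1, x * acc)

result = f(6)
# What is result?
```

Accumulator trace (n, acc): (6, 1) -> (5, 6) -> (4, 30) -> (3, 120) -> (2, 360) -> (1, 720) -> return 720

Answer: 720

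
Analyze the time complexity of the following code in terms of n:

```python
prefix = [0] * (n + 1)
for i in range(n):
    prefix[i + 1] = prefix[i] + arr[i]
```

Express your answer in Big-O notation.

This is Prefix sum computation. Time complexity: O(n).

Answer: O(n)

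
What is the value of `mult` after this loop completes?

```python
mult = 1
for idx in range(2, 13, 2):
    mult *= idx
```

Product of even numbers 2 to 12
`mult` takes the values: 1 → 2 → 8 → 48 → 384 → 3840 → 46080

Answer: 46080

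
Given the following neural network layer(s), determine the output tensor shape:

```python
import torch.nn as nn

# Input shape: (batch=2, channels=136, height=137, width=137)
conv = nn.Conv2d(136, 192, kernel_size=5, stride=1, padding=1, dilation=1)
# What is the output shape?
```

Input: (2, 136, 137, 137) -> Output: (2, 192, 135, 135)

Answer: (2, 192, 135, 135)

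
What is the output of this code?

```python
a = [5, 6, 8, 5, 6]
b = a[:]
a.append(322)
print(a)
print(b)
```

Key concept: slice [:] creates copy.
Step by step:
`a = [5, 6, 8, 5, 6]` → a = [5, 6, 8, 5, 6]
`b = a[:]` → b = [5, 6, 8, 5, 6]
`a.append(322)` → a = [5, 6, 8, 5, 6, 322]
`print(a)` → prints [5, 6, 8, 5, 6, 322]
`print(b)` → prints [5, 6, 8, 5, 6]

Answer:
[5, 6, 8, 5, 6, 322]
[5, 6, 8, 5, 6]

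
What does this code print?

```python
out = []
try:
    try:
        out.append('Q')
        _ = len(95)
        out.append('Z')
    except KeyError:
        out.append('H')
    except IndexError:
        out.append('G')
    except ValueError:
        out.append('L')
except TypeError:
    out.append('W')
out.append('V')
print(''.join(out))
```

Execution trace: 'Q' (try body) → 'W' (outer except TypeError) → 'V' (after the try/except). Output: QWV

Answer: QWV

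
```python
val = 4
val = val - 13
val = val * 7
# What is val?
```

Trace:
`val = 4` → val = 4
`val = val - 13` → val = -9
`val = val * 7` → val = -63
So val = -63

Answer: -63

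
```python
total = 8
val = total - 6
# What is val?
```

Trace:
`total = 8` → total = 8
`val = total - 6` → val = 2
So val = 2

Answer: 2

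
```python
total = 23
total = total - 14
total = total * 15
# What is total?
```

Trace:
`total = 23` → total = 23
`total = total - 14` → total = 9
`total = total * 15` → total = 135
So total = 135

Answer: 135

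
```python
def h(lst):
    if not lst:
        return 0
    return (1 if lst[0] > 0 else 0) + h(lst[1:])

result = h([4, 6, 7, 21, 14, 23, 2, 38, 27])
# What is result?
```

Count of positive elements in [4, 6, 7, 21, 14, 23, 2, 38, 27] = 9

Answer: 9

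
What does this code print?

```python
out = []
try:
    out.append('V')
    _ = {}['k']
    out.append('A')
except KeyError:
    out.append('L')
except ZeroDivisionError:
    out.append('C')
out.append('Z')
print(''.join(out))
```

Execution trace: 'V' (try body) → 'L' (except KeyError) → 'Z' (after the try/except). Output: VLZ

Answer: VLZ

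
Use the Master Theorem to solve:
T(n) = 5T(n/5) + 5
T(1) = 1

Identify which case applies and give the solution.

a=5, b=5, f(n)=5. log_5(5) = 1. Since c=0 < 1, Case 1 applies: T(n) = Θ(n^log_b(a)) = O(n).

Answer: O(n) - Case 1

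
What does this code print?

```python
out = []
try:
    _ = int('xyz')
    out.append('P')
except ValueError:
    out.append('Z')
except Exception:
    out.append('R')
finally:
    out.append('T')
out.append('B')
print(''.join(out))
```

Execution trace: 'Z' (except ValueError) → 'T' (finally) → 'B' (after the try/except). Output: ZTB

Answer: ZTB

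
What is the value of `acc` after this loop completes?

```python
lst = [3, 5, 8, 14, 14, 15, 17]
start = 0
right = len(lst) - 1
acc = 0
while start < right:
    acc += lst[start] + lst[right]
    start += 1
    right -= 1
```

Sum of pairs from ends
`acc` takes the values: 0 → 20 → 40 → 62

Answer: 62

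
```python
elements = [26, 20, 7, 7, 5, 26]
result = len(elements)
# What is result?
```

Trace:
`elements = [26, 20, 7, 7, 5, 26]` → elements = [26, 20, 7, 7, 5, 26]
`result = len(elements)` → result = 6
So result = 6

Answer: 6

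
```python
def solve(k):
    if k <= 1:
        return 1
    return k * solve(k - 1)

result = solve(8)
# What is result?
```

solve(8) = 8 * 7 * 6 * 5 * 4 * 3 * 2 * 1 = 40320

Answer: 40320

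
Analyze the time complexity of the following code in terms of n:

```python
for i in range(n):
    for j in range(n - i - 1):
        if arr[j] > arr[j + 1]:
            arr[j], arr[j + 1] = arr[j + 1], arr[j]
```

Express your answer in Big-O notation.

This is Bubble sort. Time complexity: O(n²).

Answer: O(n²)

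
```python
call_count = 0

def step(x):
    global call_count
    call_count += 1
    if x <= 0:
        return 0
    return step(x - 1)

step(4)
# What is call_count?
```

Linear recursion stepping by 1: 5 calls from x=4 down to ≤0.

Answer: 5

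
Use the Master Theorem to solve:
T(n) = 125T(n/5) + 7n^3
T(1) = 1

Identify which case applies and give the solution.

a=125, b=5, f(n)=7n^3. log_5(125) = 3. Since c=3 = 3, Case 2 applies: T(n) = Θ(n^log_b(a) · log n) = O(n^3 log n).

Answer: O(n^3 log n) - Case 2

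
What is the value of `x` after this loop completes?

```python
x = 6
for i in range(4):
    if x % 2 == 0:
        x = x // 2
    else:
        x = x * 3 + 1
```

Collatz-style transformation from 6
`x` takes the values: 6 → 3 → 10 → 5 → 16

Answer: 16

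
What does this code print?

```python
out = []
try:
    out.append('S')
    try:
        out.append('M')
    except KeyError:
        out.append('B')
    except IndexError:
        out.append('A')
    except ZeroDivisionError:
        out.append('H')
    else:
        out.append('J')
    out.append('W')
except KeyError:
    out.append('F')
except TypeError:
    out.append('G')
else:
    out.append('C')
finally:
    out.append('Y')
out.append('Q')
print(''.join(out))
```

Execution trace: 'S' (try body) → 'M' (inner try body, no exception) → 'J' (inner else) → 'W' (try body, no exception) → 'C' (else) → 'Y' (finally) → 'Q' (after the try/except). Output: SMJWCYQ

Answer: SMJWCYQ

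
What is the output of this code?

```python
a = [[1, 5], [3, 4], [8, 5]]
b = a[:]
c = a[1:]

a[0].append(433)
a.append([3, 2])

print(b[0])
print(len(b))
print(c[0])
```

Key concept: slice with nested mutation.
Step by step:
`a = [[1, 5], [3, 4], [8, 5]]` → a = [[1, 5], [3, 4], [8, 5]]
`b = a[:]` → b = [[1, 5], [3, 4], [8, 5]]
`c = a[1:]` → c = [[3, 4], [8, 5]]
`a[0].append(433)` → a = [[1, 5, 433], [3, 4], [8, 5]]; b = [[1, 5, 433], [3, 4], [8, 5]]
`a.append([3, 2])` → a = [[1, 5, 433], [3, 4], [8, 5], [3, 2]]
`print(b[0])` → prints [1, 5, 433]
`print(len(b))` → prints 3
`print(c[0])` → prints [3, 4]

Answer:
[1, 5, 433]
3
[3, 4]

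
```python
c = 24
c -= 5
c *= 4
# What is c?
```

Trace:
`c = 24` → c = 24
`c -= 5` → c = 19
`c *= 4` → c = 76
So c = 76

Answer: 76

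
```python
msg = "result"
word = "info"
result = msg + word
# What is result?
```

Trace:
`msg = "result"` → msg = 'result'
`word = "info"` → word = 'info'
`result = msg + word` → result = 'resultinfo'
So result = 'resultinfo'

Answer: 'resultinfo'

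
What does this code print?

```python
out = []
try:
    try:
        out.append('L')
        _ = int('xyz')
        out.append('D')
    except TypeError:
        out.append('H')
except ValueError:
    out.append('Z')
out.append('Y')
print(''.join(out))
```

Execution trace: 'L' (try body) → 'Z' (outer except ValueError) → 'Y' (after the try/except). Output: LZY

Answer: LZY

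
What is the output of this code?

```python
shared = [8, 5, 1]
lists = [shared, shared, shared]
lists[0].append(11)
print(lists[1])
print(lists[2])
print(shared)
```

Key concept: list of same reference.
Step by step:
`shared = [8, 5, 1]` → shared = [8, 5, 1]
`lists = [shared, shared, shared]` → lists = [[8, 5, 1], [8, 5, 1], [8, 5, 1]]
`lists[0].append(11)` → shared = [8, 5, 1, 11]; lists = [[8, 5, 1, 11], [8, 5, 1, 11], [8, 5, 1, 11]]
`print(lists[1])` → prints [8, 5, 1, 11]
`print(lists[2])` → prints [8, 5, 1, 11]
`print(shared)` → prints [8, 5, 1, 11]

Answer:
[8, 5, 1, 11]
[8, 5, 1, 11]
[8, 5, 1, 11]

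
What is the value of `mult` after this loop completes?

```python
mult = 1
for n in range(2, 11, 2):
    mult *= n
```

Product of even numbers 2 to 10
`mult` takes the values: 1 → 2 → 8 → 48 → 384 → 3840

Answer: 3840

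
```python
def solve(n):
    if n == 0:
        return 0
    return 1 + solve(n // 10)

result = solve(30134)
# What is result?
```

Count of digits of 30134: 5

Answer: 5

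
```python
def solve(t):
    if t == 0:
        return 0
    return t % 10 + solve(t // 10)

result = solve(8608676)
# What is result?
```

Sum of digits of 8608676: 6 + 7 + 6 + 8 + 0 + 6 + 8 = 41

Answer: 41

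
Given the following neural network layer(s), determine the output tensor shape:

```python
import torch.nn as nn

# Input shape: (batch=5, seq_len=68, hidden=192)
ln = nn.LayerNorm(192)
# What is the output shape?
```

Input: (5, 68, 192) -> Output: (5, 68, 192)

Answer: (5, 68, 192)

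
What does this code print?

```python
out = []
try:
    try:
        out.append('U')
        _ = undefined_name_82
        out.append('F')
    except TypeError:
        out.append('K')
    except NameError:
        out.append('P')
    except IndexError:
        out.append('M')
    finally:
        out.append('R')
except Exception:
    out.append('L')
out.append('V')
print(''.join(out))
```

Execution trace: 'U' (inner try body) → 'P' (inner except NameError) → 'R' (inner finally) → 'V' (after the try/except). Output: UPRV

Answer: UPRV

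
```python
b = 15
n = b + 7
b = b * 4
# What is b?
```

Trace:
`b = 15` → b = 15
`n = b + 7` → n = 22
`b = b * 4` → b = 60
So b = 60

Answer: 60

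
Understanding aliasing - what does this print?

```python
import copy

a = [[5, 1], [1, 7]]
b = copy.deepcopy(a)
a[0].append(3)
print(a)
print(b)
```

Key concept: deep copy is fully independent.
Step by step:
`a = [[5, 1], [1, 7]]` → a = [[5, 1], [1, 7]]
`b = copy.deepcopy(a)` → b = [[5, 1], [1, 7]]
`a[0].append(3)` → a = [[5, 1, 3], [1, 7]]
`print(a)` → prints [[5, 1, 3], [1, 7]]
`print(b)` → prints [[5, 1], [1, 7]]

Answer:
[[5, 1, 3], [1, 7]]
[[5, 1], [1, 7]]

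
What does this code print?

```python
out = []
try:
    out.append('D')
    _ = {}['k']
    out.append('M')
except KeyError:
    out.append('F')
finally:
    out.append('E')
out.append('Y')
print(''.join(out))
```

Execution trace: 'D' (try body) → 'F' (except KeyError) → 'E' (finally) → 'Y' (after the try/except). Output: DFEY

Answer: DFEY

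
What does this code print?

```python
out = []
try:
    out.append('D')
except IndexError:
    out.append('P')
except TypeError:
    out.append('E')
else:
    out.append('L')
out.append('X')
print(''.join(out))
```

Execution trace: 'D' (try body, no exception) → 'L' (else) → 'X' (after the try/except). Output: DLX

Answer: DLX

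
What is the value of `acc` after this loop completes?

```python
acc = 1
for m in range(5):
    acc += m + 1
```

Start at 1, add 1 to 5 = 16
`acc` takes the values: 1 → 2 → 4 → 7 → 11 → 16

Answer: 16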